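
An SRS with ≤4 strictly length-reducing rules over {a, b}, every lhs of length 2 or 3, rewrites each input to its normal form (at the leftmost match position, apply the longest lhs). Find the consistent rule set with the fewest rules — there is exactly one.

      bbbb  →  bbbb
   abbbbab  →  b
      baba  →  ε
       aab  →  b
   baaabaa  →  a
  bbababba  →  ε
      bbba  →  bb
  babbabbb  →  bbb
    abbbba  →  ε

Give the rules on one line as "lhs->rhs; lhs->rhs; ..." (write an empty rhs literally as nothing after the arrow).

aa->; ab->a; ba->; bab->a

  | bbbb
  | abbbbab => abbbab => abbab => abab => aab => b
  | baba => aa => ε
  | aab => b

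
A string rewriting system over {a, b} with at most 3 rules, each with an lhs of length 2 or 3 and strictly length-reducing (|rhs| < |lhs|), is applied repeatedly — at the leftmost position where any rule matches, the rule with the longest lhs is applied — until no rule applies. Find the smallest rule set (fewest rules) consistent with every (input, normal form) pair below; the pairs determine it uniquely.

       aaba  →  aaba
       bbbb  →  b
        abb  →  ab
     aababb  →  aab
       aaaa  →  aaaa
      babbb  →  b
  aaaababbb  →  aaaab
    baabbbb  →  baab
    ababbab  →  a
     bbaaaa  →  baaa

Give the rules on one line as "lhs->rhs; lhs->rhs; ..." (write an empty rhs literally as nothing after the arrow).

  | aaba
  | bbbb => bbb => bb => b
  | abb => ab
  | aababb => aab

bab->; bb->b; bba->b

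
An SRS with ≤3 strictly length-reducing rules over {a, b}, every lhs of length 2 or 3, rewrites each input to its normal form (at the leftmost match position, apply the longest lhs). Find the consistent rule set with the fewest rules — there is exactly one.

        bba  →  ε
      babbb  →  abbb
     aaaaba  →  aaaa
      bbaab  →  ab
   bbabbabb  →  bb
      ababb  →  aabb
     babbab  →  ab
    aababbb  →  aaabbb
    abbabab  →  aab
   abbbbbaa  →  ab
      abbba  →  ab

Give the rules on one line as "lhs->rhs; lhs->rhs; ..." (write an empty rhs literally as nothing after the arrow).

ba->; bab->ab; bba->

  | bba => ε
  | babbb => abbb
  | aaaaba => aaaa
  | bbaab => ab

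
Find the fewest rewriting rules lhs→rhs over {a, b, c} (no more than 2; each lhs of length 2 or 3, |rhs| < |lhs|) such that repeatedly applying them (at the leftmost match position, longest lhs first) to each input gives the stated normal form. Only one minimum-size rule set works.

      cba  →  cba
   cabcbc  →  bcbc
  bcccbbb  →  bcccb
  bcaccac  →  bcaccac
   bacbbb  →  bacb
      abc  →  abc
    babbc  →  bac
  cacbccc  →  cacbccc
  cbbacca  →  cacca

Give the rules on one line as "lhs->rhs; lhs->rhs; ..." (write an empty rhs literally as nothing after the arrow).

bb->; cab->b

  | cba
  | cabcbc => bcbc
  | bcccbbb => bcccb
  | bcaccac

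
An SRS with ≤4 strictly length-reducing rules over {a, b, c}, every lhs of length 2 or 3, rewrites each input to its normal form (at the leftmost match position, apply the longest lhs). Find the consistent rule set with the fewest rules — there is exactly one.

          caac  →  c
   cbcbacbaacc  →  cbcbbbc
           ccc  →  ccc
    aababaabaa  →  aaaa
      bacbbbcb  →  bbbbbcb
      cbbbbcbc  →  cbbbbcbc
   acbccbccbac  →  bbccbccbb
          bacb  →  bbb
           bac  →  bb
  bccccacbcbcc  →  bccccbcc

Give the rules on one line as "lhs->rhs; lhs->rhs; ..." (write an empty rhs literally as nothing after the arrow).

ab->; ac->b; cac->a

  | caac => cab => c
  | cbcbacbaacc => cbcbbbaacc => cbcbbbabc => cbcbbbc
  | ccc
  | aababaabaa => aabaabaa => aaabaa => aaaa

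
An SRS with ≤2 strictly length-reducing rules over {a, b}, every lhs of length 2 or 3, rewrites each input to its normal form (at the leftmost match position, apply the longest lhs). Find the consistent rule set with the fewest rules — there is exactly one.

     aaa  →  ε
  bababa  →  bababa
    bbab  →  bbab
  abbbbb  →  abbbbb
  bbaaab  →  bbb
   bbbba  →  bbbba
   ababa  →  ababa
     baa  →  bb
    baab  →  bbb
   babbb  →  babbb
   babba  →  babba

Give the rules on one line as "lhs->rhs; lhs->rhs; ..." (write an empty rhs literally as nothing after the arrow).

aa->b; aaa->

  | aaa => ε
  | bababa
  | bbab
  | abbbbb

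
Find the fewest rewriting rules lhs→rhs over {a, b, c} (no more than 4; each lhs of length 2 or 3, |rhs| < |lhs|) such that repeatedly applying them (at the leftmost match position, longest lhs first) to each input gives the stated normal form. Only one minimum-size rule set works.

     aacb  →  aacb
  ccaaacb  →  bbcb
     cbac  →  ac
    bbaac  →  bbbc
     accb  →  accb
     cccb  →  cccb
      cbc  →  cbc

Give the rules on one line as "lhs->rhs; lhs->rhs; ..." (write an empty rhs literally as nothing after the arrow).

  | aacb
  | ccaaacb => baacb => bbcb
  | cbac => ac
  | bbaac => bbbc

baa->bb; cba->a; cca->b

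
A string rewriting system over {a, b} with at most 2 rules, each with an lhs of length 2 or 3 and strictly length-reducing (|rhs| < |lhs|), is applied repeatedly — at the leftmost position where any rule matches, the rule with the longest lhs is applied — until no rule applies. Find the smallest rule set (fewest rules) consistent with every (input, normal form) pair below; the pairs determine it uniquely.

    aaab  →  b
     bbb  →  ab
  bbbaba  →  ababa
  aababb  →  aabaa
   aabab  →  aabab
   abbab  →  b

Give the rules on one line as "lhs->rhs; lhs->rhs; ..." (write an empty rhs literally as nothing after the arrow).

  | aaab => b
  | bbb => ab
  | bbbaba => ababa
  | aababb => aabaa

aaa->; bb->a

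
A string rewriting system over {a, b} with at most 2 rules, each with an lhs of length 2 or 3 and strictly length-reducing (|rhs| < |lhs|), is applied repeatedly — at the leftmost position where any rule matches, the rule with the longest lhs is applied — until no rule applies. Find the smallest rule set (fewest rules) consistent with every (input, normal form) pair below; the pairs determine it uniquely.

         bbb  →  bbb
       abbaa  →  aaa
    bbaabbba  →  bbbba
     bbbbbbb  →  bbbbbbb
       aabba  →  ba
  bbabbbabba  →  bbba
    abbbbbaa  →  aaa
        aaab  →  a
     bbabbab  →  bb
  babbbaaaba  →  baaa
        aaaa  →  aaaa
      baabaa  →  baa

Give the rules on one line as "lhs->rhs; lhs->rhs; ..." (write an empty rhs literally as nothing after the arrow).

  | bbb
  | abbaa => abaa => aaa
  | bbaabbba => bbbba
  | bbbbbbb

aab->; ab->a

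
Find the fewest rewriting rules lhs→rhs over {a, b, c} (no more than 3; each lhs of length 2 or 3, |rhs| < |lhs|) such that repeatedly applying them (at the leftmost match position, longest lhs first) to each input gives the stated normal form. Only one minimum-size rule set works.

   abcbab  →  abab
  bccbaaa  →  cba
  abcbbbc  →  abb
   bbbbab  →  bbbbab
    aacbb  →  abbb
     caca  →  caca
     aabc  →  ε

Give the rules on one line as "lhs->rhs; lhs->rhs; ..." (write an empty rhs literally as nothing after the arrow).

aa->; aac->ab; bc->

  | abcbab => abab
  | bccbaaa => cbaaa => cba
  | abcbbbc => abbbc => abb
  | bbbbab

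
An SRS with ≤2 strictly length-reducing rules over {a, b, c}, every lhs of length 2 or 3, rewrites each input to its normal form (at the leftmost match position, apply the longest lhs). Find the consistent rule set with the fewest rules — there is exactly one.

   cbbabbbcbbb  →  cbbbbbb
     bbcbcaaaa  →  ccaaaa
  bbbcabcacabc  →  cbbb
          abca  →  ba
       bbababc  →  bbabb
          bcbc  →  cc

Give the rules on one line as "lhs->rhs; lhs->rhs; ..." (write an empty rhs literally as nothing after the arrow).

ac->b; bc->c

  | cbbabbbcbbb => cbbabbcbbb => cbbabcbbb => cbbacbbb => cbbbbbb
  | bbcbcaaaa => bcbcaaaa => cbcaaaa => ccaaaa
  | bbbcabcacabc => bbcabcacabc => bcabcacabc => cabcacabc => cacacabc => cbacabc => cbbabc => cbbac => cbbb
  | abca => aca => ba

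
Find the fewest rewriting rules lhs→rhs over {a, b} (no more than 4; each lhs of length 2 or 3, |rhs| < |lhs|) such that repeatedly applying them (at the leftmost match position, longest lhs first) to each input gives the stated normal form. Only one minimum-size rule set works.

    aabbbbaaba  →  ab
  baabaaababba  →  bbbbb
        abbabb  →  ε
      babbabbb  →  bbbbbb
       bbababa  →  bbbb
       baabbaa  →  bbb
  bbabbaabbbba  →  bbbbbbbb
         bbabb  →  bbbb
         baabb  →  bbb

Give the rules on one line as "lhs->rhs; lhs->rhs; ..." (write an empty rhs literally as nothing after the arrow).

  | aabbbbaaba => abbaaba => aaba => ab
  | baabaaababba => babaaababba => bbaaababba => bbaababba => bbababba => bbbabba => bbbbba => bbbbb
  | abbabb => abb => ε
  | babbabbb => bbbabbb => bbbbbb

aba->b; abb->; ba->b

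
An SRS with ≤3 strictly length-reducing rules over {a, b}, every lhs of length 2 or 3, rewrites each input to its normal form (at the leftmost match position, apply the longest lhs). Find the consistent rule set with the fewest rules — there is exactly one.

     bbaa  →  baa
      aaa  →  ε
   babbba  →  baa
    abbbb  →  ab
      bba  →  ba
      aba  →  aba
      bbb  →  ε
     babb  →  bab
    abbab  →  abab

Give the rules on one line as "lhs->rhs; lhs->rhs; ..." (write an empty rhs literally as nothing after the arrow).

aaa->; bb->b; bbb->

  | bbaa => baa
  | aaa => ε
  | babbba => baa
  | abbbb => ab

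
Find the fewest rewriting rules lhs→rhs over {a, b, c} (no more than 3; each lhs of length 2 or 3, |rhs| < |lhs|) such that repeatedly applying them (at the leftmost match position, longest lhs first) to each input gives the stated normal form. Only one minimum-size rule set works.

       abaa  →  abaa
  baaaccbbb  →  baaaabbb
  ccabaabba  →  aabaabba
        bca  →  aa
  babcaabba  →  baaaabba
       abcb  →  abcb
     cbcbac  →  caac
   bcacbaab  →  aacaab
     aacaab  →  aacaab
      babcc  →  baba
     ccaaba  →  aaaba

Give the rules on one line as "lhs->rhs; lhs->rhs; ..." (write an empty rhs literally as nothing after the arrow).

  | abaa
  | baaaccbbb => baaaabbb
  | ccabaabba => aabaabba
  | bca => aa

bca->aa; cba->ca; cc->a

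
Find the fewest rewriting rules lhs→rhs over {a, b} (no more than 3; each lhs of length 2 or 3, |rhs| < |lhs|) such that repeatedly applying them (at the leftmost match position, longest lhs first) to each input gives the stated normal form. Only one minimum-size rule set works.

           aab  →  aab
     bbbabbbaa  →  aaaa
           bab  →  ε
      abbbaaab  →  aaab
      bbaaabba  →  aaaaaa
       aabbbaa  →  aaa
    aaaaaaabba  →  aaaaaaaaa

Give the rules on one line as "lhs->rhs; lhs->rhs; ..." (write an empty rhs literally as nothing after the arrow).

baa->; bab->; bb->a

  | aab
  | bbbabbbaa => ababbbaa => abbaa => aaaa
  | bab => ε
  | abbbaaab => aabaaab => aaab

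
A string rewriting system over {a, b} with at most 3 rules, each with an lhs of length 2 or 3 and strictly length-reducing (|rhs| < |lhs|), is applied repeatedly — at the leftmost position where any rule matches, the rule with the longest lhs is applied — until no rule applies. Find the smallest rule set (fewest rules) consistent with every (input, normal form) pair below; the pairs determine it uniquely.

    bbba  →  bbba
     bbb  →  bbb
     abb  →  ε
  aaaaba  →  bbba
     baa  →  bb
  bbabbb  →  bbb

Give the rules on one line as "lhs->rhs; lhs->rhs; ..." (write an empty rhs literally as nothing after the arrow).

  | bbba
  | bbb
  | abb => ε
  | aaaaba => baaba => bbba

aa->b; abb->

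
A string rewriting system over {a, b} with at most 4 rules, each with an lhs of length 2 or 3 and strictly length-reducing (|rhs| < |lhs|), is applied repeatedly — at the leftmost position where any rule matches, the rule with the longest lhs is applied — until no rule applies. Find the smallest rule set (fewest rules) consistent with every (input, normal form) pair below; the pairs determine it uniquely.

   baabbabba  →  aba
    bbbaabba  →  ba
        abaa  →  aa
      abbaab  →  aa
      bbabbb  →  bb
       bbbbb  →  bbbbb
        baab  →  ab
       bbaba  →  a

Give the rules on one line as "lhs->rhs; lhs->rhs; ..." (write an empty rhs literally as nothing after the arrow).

  | baabbabba => abbabba => aaabba => aba
  | bbbaabba => baaabba => aabba => ba
  | abaa => aa
  | abbaab => aaaab => aa

aab->; baa->a; bba->aa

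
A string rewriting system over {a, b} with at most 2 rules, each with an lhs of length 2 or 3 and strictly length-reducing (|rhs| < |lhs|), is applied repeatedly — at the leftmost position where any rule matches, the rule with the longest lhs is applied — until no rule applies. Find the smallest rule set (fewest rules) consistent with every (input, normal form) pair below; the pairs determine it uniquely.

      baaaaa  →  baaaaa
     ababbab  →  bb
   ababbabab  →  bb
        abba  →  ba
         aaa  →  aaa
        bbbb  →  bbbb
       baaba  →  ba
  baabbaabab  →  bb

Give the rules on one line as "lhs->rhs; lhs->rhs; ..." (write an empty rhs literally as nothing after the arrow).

  | baaaaa
  | ababbab => babbab => bbbab => bbab => bab => bb
  | ababbabab => babbabab => bbbabab => bbabab => babab => bbab => bab => bb
  | abba => bba => ba

ab->b; bba->ba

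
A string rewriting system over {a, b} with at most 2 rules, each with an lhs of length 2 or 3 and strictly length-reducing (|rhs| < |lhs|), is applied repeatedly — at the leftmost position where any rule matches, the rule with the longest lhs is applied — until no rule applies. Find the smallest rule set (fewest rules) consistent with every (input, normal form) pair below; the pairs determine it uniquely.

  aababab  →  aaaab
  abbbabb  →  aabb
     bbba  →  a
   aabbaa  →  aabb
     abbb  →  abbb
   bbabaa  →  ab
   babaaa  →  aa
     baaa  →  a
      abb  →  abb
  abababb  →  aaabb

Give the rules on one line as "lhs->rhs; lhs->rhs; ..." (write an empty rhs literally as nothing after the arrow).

  | aababab => aaabab => aaaab
  | abbbabb => abbabb => ababb => aabb
  | bbba => bba => ba => a
  | aabbaa => aabb

ba->a; baa->b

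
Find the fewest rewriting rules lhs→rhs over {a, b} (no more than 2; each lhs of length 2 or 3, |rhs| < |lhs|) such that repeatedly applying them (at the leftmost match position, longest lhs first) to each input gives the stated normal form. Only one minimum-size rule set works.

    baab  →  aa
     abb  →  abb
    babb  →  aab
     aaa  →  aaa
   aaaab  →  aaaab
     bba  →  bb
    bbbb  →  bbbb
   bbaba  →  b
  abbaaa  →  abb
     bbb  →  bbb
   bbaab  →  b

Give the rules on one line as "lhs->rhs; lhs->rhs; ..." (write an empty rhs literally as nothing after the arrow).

ba->b; bab->aa

  | baab => bab => aa
  | abb
  | babb => aab
  | aaa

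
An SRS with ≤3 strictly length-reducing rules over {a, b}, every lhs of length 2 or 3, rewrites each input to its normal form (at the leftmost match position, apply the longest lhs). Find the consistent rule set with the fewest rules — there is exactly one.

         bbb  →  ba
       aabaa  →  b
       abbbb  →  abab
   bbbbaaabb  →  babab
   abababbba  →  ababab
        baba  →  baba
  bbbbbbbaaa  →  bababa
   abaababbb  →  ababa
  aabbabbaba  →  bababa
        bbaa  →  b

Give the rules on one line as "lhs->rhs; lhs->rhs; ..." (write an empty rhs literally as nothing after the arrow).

  | bbb => ba
  | aabaa => baa => b
  | abbbb => abab
  | bbbbaaabb => babaaabb => bababb => babab

aa->; bb->b; bbb->ba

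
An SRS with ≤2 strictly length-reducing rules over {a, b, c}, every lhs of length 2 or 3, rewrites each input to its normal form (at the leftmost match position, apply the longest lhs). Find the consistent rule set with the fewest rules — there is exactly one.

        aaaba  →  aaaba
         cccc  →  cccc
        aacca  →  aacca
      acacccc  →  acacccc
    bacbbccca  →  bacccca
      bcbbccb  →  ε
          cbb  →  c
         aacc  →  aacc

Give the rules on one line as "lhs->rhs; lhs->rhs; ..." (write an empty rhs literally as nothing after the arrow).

  | aaaba
  | cccc
  | aacca
  | acacccc

bb->; bc->b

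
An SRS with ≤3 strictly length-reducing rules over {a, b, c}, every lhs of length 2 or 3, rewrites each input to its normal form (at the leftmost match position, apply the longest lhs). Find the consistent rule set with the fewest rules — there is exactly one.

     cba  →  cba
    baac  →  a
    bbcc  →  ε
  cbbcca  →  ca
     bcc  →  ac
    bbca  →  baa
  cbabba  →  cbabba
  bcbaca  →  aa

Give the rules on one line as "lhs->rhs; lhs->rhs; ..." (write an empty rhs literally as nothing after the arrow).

aac->c; bac->; bc->a

  | cba
  | baac => bc => a
  | bbcc => bac => ε
  | cbbcca => cbaca => ca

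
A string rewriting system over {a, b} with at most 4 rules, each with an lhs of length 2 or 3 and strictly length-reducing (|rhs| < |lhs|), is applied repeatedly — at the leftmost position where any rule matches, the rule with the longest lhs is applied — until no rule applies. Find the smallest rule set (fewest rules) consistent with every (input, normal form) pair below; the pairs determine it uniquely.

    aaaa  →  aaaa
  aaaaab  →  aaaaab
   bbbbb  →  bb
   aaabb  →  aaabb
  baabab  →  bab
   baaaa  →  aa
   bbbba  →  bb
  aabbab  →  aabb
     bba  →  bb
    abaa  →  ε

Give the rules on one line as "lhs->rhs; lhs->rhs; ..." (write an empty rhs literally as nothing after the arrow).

  | aaaa
  | aaaaab
  | bbbbb => bbbb => bbb => bb
  | aaabb

aba->ba; baa->; bba->bb; bbb->bb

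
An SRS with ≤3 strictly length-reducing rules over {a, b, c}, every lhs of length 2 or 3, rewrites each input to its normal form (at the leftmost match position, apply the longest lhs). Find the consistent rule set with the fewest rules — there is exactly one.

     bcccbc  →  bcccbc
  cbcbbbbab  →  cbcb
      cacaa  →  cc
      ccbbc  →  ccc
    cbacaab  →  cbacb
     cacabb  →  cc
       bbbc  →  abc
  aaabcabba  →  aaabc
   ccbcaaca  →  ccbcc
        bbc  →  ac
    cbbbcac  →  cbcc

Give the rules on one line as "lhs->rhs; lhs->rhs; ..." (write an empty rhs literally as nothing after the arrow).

bb->a; ca->c

  | bcccbc
  | cbcbbbbab => cbcabbab => cbcbbab => cbcaab => cbcab => cbcb
  | cacaa => ccaa => cca => cc
  | ccbbc => ccac => ccc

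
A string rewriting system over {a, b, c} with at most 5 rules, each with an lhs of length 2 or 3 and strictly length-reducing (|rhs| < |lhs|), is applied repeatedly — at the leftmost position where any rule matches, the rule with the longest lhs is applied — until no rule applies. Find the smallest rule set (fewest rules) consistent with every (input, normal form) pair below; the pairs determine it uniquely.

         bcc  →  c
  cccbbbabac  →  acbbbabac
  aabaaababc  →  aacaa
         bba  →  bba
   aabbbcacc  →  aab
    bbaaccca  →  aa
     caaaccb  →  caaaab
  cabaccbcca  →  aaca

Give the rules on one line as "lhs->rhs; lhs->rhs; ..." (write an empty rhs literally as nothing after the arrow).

abc->ca; baa->; bc->; cc->a

  | bcc => c
  | cccbbbabac => acbbbabac
  | aabaaababc => aaababc => aaabca => aacaa
  | bba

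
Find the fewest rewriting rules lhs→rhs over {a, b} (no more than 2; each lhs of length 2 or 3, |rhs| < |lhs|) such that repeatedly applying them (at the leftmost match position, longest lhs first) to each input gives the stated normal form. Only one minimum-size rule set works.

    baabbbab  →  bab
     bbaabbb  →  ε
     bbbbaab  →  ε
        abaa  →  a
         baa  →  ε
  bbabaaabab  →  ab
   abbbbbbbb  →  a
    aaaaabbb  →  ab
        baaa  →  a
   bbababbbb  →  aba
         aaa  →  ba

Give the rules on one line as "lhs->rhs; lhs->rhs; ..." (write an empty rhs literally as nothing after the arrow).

aa->b; bb->

  | baabbbab => bbbbbab => bbbab => bab
  | bbaabbb => aabbb => bbbb => bb => ε
  | bbbbaab => bbaab => aab => bb => ε
  | abaa => abb => a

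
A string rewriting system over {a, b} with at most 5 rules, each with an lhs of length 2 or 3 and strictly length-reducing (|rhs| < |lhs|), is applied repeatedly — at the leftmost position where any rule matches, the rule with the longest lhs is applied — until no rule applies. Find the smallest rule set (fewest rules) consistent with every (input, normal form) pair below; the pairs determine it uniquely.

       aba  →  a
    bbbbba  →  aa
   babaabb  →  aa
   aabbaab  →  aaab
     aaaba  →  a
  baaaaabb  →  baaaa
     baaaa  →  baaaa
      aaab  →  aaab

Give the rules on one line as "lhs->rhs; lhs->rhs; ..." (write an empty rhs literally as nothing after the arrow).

aba->bb; abb->; bb->a; bbb->aa

  | aba => bb => a
  | bbbbba => aabba => aa
  | babaabb => bbbabb => aaabb => aa
  | aabbaab => aaab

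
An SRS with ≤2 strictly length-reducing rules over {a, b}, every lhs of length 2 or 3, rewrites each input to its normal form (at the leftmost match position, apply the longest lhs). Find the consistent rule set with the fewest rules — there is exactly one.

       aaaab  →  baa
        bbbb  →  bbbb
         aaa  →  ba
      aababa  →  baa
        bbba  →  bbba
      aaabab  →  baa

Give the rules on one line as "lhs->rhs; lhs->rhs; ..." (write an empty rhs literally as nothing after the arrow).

aaa->ba; ab->a

  | aaaab => baab => baa
  | bbbb
  | aaa => ba
  | aababa => aaaba => baba => baa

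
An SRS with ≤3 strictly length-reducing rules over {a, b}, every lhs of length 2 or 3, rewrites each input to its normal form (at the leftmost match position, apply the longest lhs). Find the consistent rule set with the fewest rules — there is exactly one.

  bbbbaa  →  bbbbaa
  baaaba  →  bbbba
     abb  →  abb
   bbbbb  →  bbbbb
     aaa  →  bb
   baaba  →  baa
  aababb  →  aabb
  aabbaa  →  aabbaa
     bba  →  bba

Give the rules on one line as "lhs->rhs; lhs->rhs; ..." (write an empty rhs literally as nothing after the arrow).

aaa->bb; aba->a

  | bbbbaa
  | baaaba => bbbba
  | abb
  | bbbbb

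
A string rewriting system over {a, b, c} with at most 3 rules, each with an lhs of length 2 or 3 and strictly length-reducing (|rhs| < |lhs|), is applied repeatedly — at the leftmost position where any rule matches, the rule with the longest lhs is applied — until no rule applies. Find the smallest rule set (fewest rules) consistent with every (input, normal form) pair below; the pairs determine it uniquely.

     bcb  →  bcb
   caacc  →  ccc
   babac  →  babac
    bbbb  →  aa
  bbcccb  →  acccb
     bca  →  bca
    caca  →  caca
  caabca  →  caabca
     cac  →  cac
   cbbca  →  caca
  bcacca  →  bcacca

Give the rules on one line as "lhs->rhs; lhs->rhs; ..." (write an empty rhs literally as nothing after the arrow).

  | bcb
  | caacc => ccc
  | babac
  | bbbb => abb => aa

aac->c; bb->a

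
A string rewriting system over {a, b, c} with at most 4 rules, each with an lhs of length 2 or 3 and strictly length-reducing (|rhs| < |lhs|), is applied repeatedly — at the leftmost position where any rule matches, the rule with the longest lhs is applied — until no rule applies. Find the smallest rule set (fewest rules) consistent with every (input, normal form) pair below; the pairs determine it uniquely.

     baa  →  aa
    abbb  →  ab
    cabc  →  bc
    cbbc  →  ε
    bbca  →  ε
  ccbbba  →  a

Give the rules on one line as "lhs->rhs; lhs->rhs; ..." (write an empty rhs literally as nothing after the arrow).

  | baa => aa
  | abbb => ab
  | cabc => bc
  | cbbc => cc => ε

ba->a; bb->; ca->; cc->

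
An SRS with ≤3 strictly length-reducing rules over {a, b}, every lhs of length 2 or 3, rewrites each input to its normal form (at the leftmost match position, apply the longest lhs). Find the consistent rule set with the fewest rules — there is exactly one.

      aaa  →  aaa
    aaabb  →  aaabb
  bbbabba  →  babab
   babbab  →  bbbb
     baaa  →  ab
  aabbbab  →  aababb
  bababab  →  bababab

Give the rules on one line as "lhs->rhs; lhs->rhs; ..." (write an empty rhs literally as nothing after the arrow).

baa->bb; bba->ab

  | aaa
  | aaabb
  | bbbabba => babbba => babab
  | babbab => baabb => bbbb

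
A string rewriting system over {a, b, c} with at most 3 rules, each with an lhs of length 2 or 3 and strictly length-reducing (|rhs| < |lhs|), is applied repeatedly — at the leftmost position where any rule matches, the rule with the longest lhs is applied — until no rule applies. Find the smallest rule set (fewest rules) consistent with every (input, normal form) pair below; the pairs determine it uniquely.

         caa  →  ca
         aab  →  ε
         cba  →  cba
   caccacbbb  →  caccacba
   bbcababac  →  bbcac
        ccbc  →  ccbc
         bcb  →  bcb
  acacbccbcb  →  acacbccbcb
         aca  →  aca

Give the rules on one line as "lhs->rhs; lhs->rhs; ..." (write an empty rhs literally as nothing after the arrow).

aa->a; ab->; bbb->ba

  | caa => ca
  | aab => ab => ε
  | cba
  | caccacbbb => caccacba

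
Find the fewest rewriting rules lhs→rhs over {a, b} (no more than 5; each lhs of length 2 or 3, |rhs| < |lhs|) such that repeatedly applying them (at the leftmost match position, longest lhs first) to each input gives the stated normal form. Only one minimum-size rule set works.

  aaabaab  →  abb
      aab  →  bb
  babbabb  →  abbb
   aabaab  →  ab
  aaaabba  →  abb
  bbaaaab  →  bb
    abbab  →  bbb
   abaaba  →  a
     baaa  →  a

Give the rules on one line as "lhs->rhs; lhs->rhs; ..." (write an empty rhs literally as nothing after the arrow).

  | aaabaab => abbaab => aabab => bbab => abb
  | aab => bb
  | babbabb => bbabb => abbb
  | aabaab => bbaab => abab => ab

aab->bb; ba->; baa->; bba->ab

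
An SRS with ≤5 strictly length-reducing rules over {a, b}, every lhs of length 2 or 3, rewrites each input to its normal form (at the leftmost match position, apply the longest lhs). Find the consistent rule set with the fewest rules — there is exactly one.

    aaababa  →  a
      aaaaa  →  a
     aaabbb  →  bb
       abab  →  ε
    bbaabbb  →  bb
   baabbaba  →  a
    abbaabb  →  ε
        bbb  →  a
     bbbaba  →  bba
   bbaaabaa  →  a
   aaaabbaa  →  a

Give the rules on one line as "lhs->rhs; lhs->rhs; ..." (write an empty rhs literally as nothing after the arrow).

aa->b; aaa->a; ab->; bbb->a

  | aaababa => ababa => aba => a
  | aaaaa => aaa => a
  | aaabbb => abbb => bb
  | abab => ab => ε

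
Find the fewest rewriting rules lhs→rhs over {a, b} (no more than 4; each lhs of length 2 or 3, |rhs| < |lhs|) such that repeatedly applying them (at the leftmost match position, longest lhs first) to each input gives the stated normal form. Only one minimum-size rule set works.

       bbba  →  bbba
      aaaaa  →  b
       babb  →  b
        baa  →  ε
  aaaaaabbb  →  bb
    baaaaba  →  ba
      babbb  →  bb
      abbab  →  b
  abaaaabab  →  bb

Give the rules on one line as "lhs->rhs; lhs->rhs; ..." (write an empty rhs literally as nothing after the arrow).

aaa->bb; ab->b; abb->; baa->

  | bbba
  | aaaaa => bbaa => b
  | babb => b
  | baa => ε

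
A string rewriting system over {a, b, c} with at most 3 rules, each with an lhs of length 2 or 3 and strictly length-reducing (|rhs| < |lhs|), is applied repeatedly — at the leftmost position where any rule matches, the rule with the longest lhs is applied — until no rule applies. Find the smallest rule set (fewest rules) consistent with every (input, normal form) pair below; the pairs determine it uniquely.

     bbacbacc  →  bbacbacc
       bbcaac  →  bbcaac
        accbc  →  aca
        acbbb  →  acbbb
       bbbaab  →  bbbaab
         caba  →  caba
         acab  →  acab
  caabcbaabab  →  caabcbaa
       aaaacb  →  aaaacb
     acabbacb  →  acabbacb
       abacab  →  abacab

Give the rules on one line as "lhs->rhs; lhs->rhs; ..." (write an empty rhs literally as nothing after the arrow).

  | bbacbacc
  | bbcaac
  | accbc => aca
  | acbbb

bab->; cbc->a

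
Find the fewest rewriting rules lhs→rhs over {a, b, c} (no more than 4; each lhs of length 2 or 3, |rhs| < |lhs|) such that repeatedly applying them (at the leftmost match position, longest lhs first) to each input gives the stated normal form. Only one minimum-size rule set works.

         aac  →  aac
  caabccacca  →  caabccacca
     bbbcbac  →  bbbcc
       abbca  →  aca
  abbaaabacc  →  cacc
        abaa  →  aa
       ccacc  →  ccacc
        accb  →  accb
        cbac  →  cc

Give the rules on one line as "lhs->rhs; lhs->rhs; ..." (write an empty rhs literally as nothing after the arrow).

aaa->c; abb->a; ba->

  | aac
  | caabccacca
  | bbbcbac => bbbcc
  | abbca => aca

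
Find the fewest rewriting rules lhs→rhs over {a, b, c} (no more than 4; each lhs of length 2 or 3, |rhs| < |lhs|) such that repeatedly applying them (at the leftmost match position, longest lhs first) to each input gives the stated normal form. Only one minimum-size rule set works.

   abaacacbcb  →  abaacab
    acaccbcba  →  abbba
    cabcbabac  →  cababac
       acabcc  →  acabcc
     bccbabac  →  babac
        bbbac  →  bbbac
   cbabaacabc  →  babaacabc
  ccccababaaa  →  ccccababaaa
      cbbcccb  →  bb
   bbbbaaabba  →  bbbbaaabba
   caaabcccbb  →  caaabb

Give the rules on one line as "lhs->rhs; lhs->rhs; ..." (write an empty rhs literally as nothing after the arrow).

  | abaacacbcb => abaacabcb => abaacab
  | acaccbcba => acbbbcba => abbbcba => abbba
  | cabcbabac => cababac
  | acabcc

acc->bb; bcb->b; cb->b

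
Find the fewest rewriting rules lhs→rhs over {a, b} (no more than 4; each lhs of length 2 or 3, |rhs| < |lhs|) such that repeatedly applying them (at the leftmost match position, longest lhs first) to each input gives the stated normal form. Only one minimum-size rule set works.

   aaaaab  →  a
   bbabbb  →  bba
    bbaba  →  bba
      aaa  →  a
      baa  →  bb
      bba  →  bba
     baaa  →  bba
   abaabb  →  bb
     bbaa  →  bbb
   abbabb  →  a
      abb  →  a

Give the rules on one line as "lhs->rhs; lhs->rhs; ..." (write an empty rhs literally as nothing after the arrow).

  | aaaaab => aaab => ab => a
  | bbabbb => bbabb => bbab => bba
  | bbaba => bba
  | aaa => a

aa->; ab->a; aba->a; baa->bb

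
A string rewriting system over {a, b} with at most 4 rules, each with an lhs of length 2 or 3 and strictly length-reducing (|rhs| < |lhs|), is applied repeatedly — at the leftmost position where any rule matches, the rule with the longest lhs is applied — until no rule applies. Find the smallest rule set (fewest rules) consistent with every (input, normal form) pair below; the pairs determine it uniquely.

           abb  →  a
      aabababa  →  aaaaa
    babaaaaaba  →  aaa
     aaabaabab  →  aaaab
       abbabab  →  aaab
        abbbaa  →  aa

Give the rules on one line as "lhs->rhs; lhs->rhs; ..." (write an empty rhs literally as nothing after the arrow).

  | abb => a
  | aabababa => aaababa => aaaaba => aaaaa
  | babaaaaaba => abaaaaaba => abaaaba => ababa => aaba => aaa
  | aaabaabab => aaabbab => aaaab

ba->a; baa->b; bb->; bbb->ba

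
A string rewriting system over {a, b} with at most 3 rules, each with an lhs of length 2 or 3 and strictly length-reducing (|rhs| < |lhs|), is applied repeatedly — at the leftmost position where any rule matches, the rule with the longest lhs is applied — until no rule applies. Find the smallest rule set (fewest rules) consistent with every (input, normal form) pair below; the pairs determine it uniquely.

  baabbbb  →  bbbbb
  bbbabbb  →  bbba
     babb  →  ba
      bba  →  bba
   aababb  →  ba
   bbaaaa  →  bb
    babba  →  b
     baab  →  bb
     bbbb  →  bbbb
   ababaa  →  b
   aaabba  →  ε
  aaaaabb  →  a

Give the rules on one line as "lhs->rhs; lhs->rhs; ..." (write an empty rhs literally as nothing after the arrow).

  | baabbbb => bbbbb
  | bbbabbb => bbbabb => bbbab => bbba
  | babb => bab => ba
  | bba

aa->; ab->a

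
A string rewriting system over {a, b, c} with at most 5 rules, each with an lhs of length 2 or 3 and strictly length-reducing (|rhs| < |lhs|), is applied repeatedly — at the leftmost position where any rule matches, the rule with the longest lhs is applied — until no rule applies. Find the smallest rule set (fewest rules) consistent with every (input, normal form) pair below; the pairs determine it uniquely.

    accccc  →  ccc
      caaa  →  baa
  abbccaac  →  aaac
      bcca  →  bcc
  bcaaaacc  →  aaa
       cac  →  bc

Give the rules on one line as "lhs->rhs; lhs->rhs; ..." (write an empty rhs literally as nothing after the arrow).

acc->; bb->a; ca->b; cca->cc

  | accccc => ccc
  | caaa => baa
  | abbccaac => aaccaac => aaac
  | bcca => bcc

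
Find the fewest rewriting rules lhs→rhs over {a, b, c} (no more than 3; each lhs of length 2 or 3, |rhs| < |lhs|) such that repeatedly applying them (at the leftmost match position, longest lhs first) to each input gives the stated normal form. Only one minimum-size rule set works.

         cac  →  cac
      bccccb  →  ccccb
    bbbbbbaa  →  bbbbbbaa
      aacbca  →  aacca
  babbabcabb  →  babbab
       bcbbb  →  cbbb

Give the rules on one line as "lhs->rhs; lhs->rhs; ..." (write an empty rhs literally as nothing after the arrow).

  | cac
  | bccccb => ccccb
  | bbbbbbaa
  | aacbca => aacca

bc->c; cab->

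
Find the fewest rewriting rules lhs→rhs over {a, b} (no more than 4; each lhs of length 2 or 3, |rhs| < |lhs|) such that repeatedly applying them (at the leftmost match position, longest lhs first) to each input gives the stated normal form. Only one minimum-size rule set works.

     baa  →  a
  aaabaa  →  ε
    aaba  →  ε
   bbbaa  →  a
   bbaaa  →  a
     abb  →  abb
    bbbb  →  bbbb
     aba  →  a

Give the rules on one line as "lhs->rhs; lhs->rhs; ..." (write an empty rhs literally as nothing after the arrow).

aa->; ba->; bba->a

  | baa => a
  | aaabaa => abaa => aa => ε
  | aaba => ba => ε
  | bbbaa => baa => a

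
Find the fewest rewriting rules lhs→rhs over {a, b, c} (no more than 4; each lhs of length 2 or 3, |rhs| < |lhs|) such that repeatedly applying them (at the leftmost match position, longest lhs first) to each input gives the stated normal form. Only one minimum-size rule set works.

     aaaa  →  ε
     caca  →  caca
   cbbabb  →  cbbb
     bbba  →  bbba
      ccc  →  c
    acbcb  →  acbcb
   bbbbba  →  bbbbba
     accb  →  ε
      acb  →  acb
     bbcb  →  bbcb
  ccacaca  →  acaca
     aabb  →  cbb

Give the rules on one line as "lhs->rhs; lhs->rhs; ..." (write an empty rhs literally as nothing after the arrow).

  | aaaa => caa => cc => ε
  | caca
  | cbbabb => cbbb
  | bbba

aa->c; ab->; cc->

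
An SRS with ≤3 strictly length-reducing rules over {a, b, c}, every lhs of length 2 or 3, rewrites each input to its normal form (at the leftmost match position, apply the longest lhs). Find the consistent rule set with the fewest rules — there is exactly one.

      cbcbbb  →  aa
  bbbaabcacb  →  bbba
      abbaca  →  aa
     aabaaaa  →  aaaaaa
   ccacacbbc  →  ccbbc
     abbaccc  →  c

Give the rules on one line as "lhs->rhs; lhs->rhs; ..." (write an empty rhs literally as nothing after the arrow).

  | cbcbbb => aabbb => aabb => aab => aa
  | bbbaabcacb => bbbaacacb => bbbaacb => bbbab => bbba
  | abbaca => abaca => aaca => aa
  | aabaaaa => aaaaaa

ab->a; ac->; cbc->aa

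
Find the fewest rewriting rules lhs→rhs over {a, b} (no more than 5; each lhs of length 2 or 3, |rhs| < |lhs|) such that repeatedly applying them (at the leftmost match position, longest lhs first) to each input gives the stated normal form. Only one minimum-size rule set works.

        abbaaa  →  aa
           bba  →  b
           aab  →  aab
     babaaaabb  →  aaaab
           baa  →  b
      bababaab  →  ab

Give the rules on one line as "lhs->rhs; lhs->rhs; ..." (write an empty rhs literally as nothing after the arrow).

aba->; ba->b; bab->; bb->b

  | abbaaa => abaaa => aa
  | bba => ba => b
  | aab
  | babaaaabb => aaaabb => aaaab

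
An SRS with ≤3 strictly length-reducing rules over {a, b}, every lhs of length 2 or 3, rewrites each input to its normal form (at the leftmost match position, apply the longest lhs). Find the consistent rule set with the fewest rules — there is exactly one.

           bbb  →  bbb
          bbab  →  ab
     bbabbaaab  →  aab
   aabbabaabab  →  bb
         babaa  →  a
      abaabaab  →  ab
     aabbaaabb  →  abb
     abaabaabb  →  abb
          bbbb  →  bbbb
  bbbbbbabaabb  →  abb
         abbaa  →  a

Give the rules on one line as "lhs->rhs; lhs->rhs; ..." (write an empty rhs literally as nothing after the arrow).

  | bbb
  | bbab => bab => ab
  | bbabbaaab => babbaaab => abbaaab => abaaab => baab => aab
  | aabbabaabab => aababaabab => abbaabab => abaabab => babab => abab => bb

aba->b; ba->a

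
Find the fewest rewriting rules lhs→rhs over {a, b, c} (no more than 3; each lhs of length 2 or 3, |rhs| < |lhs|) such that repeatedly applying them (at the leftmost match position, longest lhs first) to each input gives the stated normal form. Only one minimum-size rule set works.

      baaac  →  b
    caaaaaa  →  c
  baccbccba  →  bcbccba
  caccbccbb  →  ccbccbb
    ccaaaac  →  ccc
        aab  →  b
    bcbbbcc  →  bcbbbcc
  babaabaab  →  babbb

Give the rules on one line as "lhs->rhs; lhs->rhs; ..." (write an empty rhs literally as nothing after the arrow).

aa->; ac->

  | baaac => bac => b
  | caaaaaa => caaaa => caa => c
  | baccbccba => bcbccba
  | caccbccbb => ccbccbb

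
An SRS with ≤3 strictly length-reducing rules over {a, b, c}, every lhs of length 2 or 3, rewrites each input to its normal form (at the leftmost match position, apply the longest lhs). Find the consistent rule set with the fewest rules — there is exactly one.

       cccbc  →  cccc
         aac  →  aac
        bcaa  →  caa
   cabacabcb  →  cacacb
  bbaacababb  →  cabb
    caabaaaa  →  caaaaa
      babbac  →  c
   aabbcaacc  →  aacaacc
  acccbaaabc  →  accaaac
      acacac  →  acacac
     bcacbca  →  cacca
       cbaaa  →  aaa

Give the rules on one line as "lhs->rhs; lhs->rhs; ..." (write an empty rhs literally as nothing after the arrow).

  | cccbc => cccc
  | aac
  | bcaa => caa
  | cabacabcb => cacabcb => cacacb

ba->; bc->c; cba->a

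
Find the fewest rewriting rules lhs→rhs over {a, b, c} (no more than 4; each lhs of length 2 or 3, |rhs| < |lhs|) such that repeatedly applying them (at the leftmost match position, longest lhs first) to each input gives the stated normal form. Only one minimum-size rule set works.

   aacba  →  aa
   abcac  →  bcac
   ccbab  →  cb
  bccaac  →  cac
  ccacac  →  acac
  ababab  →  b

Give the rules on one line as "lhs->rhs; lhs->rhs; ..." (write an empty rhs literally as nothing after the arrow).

ab->b; ba->c; cc->

  | aacba => aacc => aa
  | abcac => bcac
  | ccbab => bab => cb
  | bccaac => baac => cac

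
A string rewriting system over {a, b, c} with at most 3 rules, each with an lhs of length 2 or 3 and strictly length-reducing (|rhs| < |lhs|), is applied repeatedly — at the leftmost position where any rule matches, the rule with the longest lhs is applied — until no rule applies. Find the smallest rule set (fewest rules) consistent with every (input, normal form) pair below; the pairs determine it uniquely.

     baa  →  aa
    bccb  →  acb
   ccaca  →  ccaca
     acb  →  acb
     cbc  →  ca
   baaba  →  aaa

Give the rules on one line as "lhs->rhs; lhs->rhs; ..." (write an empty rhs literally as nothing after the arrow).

  | baa => aa
  | bccb => acb
  | ccaca
  | acb

ba->a; bc->a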